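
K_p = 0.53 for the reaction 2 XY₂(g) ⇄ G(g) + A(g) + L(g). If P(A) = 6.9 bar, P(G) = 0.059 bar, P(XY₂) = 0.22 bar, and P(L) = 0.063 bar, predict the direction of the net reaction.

Q_p = P(G)·P(A)·P(L) / P(XY₂)² = (0.059)·(6.9)·(0.063) / (0.22)² = 0.53
Q_p = 0.53 = K_p, so the system is already at equilibrium.

no net change (already at equilibrium)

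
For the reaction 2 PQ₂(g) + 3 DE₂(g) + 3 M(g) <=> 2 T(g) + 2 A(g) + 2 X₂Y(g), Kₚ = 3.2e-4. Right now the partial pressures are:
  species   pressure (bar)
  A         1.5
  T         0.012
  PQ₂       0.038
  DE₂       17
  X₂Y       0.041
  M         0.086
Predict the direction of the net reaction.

forward (toward products)

Qₚ = P(T)²·P(A)²·P(X₂Y)² / (P(PQ₂)²·P(DE₂)³·P(M)³) = (0.012)²·(1.5)²·(0.041)² / ((0.038)²·(17)³·(0.086)³) = 1.2e-4
Qₚ = 1.2e-4 < Kₚ = 3.2e-4, so the forward reaction proceeds.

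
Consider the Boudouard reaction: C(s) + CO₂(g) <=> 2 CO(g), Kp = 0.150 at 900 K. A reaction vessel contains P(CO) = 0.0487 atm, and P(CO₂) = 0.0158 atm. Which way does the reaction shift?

no net change (already at equilibrium)

(C is a pure solid — omitted from Qp.)
Qp = P(CO)² / P(CO₂) = (0.0487)² / (0.0158) = 0.150
Qp = 0.150 = Kp, so the system is already at equilibrium.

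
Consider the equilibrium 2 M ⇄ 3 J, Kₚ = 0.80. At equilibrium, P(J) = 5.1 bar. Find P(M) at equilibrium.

At equilibrium, Kₚ = P(J)³ / P(M)² = 0.80.
(5.1)³ / (P(M))² = 0.80
P(M)² = 166 ⇒ P(M) = 13 bar

P(M) = 13 bar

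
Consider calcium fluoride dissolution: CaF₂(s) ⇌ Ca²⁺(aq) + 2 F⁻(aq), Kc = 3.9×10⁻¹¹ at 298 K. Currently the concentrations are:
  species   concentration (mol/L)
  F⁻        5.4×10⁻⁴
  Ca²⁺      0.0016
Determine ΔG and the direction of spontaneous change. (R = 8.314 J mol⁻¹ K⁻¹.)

ΔG = 6.15 kJ/mol; the forward reaction is non-spontaneous

(CaF₂ is a pure solid — omitted from Qc.)
Qc = [Ca²⁺]·[F⁻]² = (0.0016)·(5.4×10⁻⁴)² = 4.67×10⁻¹⁰
ΔG = RT ln(Qc/Kc) = (8.314 J mol⁻¹ K⁻¹)(298 K) × ln(4.67×10⁻¹⁰/3.9×10⁻¹¹)
   = (2.478 kJ/mol)(2.483) = 6.15 kJ/mol
ΔG > 0, so the forward reaction is non-spontaneous (proceeds in reverse).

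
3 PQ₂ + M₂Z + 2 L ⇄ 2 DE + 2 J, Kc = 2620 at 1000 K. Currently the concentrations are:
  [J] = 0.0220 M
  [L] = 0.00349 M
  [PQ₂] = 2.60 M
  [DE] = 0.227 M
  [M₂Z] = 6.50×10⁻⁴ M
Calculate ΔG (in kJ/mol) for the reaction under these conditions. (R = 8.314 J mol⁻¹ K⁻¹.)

ΔG = -22.3 kJ/mol

Qc = [DE]²·[J]² / ([PQ₂]³·[M₂Z]·[L]²) = (0.227)²·(0.0220)² / ((2.60)³·(6.50×10⁻⁴)·(0.00349)²) = 179
ΔG = RT ln(Qc/Kc) = (8.314 J mol⁻¹ K⁻¹)(1000 K) × ln(179/2620)
   = (8.314 kJ/mol)(-2.684) = -22.3 kJ/mol
ΔG < 0, so the forward reaction is spontaneous (proceeds forward).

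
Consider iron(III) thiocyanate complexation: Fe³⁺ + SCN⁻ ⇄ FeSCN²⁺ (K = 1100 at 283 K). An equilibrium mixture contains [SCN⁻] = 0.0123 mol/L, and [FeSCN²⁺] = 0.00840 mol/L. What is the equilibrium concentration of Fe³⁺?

[Fe³⁺] = 6.21×10⁻⁴ mol/L

At equilibrium, K = [FeSCN²⁺] / ([Fe³⁺]·[SCN⁻]) = 1100.
(0.00840) / (([Fe³⁺])·(0.0123)) = 1100
[Fe³⁺] = 6.21×10⁻⁴ mol/L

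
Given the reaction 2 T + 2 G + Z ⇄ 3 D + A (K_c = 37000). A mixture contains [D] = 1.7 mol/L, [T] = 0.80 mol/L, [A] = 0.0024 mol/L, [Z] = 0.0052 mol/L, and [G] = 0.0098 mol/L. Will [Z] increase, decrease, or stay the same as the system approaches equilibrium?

stay the same

Q_c = [D]³·[A] / ([T]²·[G]²·[Z]) = (1.7)³·(0.0024) / ((0.80)²·(0.0098)²·(0.0052)) = 37000
Q_c = 37000 = K_c; the system is at equilibrium.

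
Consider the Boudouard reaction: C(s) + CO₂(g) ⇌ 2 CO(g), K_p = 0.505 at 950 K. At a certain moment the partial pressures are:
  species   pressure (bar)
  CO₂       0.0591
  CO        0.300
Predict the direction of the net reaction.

(C is a pure solid — omitted from Q_p.)
Q_p = P(CO)² / P(CO₂) = (0.300)² / (0.0591) = 1.52
Q_p = 1.52 > K_p = 0.505, so the reverse reaction proceeds.

toward reactants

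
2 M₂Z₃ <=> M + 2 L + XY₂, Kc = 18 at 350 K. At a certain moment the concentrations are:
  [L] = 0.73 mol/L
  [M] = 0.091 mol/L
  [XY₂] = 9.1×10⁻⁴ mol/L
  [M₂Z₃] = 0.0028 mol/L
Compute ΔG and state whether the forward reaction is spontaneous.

ΔG = -3.38 kJ/mol; the forward reaction is spontaneous

Qc = [M]·[L]²·[XY₂] / [M₂Z₃]² = (0.091)·(0.73)²·(9.1×10⁻⁴) / (0.0028)² = 5.63
ΔG = RT ln(Qc/Kc) = (8.314 J mol⁻¹ K⁻¹)(350 K) × ln(5.63/18)
   = (2.910 kJ/mol)(-1.162) = -3.38 kJ/mol
ΔG < 0, so the forward reaction is spontaneous (proceeds forward).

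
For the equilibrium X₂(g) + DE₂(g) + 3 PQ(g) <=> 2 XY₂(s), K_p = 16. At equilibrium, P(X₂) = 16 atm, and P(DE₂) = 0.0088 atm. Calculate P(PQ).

(XY₂ is a pure solid — omitted from K_p.)
At equilibrium, K_p = 1 / (P(X₂)·P(DE₂)·P(PQ)³) = 16.
1 / ((16)·(0.0088)·(P(PQ))³) = 16
P(PQ)³ = 0.444 ⇒ P(PQ) = 0.76 atm

P(PQ) = 0.76 atm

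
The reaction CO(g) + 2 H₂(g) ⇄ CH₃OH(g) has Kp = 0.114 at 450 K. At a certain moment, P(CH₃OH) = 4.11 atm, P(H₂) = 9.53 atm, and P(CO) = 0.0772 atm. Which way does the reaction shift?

Qp = P(CH₃OH) / (P(CO)·P(H₂)²) = (4.11) / ((0.0772)·(9.53)²) = 0.586
Qp = 0.586 > Kp = 0.114, so the reverse reaction proceeds.

in the reverse direction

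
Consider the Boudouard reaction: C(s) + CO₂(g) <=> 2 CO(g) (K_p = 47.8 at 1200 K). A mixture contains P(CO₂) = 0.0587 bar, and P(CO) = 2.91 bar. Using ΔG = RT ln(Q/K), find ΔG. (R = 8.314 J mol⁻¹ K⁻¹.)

(C is a pure solid — omitted from Q_p.)
Q_p = P(CO)² / P(CO₂) = (2.91)² / (0.0587) = 144
ΔG = RT ln(Q_p/K_p) = (8.314 J mol⁻¹ K⁻¹)(1200 K) × ln(144/47.8)
   = (9.977 kJ/mol)(1.103) = 11.0 kJ/mol
ΔG > 0, so the forward reaction is non-spontaneous (proceeds in reverse).

ΔG = 11.0 kJ/mol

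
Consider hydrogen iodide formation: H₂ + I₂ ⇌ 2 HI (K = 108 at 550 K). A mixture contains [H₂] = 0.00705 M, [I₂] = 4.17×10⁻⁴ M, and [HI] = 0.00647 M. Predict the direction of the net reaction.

Q = [HI]² / ([H₂]·[I₂]) = (0.00647)² / ((0.00705)·(4.17×10⁻⁴)) = 14.2
Q = 14.2 < K = 108, so the forward reaction proceeds.

forward (toward products)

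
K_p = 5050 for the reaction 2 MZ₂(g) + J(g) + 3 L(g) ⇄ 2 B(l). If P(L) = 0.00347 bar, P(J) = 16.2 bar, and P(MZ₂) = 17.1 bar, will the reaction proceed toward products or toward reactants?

no net change (already at equilibrium)

(B is a pure liquid — omitted from Q_p.)
Q_p = 1 / (P(MZ₂)²·P(J)·P(L)³) = 1 / ((17.1)²·(16.2)·(0.00347)³) = 5050
Q_p = 5050 = K_p, so the system is already at equilibrium.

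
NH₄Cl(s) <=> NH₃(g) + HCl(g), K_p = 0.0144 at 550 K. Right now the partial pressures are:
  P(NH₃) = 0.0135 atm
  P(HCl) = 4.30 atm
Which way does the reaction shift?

in the reverse direction

(NH₄Cl is a pure solid — omitted from Q_p.)
Q_p = P(NH₃)·P(HCl) = (0.0135)·(4.30) = 0.0581
Q_p = 0.0581 > K_p = 0.0144, so the reverse reaction proceeds.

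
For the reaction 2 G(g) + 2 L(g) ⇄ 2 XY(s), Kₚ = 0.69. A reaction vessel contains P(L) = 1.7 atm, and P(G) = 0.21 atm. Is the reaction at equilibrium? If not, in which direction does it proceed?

(XY is a pure solid — omitted from Qₚ.)
Qₚ = 1 / (P(G)²·P(L)²) = 1 / ((0.21)²·(1.7)²) = 7.8
Qₚ = 7.8 > Kₚ = 0.69, so the reverse reaction proceeds.

to the left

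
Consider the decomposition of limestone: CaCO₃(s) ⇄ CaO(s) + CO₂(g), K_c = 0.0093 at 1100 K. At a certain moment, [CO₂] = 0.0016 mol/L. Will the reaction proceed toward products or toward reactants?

toward products

(CaCO₃, CaO are pure solids — omitted from Q_c.)
Q_c = [CO₂] = 0.0016
Q_c = 0.0016 < K_c = 0.0093, so the forward reaction proceeds.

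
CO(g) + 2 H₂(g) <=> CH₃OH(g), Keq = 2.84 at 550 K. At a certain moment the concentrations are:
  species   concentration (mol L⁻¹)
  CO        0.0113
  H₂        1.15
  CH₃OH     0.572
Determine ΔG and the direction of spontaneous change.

Q = [CH₃OH] / ([CO]·[H₂]²) = (0.572) / ((0.0113)·(1.15)²) = 38.3
ΔG = RT ln(Q/Keq) = (8.314 J mol⁻¹ K⁻¹)(550 K) × ln(38.3/2.84)
   = (4.573 kJ/mol)(2.602) = 11.9 kJ/mol
ΔG > 0, so the forward reaction is non-spontaneous (proceeds in reverse).

ΔG = 11.9 kJ/mol; the forward reaction is non-spontaneous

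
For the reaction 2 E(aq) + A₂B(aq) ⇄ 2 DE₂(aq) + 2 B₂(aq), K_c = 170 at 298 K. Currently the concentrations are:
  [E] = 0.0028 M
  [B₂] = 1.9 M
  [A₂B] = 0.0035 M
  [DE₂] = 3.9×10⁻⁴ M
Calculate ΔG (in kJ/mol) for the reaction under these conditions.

ΔG = -5.30 kJ/mol

Q_c = [DE₂]²·[B₂]² / ([E]²·[A₂B]) = (3.9×10⁻⁴)²·(1.9)² / ((0.0028)²·(0.0035)) = 20.0
ΔG = RT ln(Q_c/K_c) = (8.314 J mol⁻¹ K⁻¹)(298 K) × ln(20.0/170)
   = (2.478 kJ/mol)(-2.140) = -5.30 kJ/mol
ΔG < 0, so the forward reaction is spontaneous (proceeds forward).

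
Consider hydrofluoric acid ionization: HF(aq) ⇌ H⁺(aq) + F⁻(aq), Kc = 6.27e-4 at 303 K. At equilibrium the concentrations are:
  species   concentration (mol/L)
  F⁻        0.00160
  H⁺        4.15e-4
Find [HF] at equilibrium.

[HF] = 0.00106 mol/L

At equilibrium, Kc = [H⁺]·[F⁻] / [HF] = 6.27e-4.
(4.15e-4)·(0.00160) / ([HF]) = 6.27e-4
[HF] = 0.00106 mol/L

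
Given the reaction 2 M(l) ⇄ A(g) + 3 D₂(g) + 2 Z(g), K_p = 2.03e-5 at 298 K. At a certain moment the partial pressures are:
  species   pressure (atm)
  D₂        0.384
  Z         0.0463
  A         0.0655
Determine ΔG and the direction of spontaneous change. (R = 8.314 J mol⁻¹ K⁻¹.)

ΔG = -2.32 kJ/mol; the forward reaction is spontaneous

(M is a pure liquid — omitted from Q_p.)
Q_p = P(A)·P(D₂)³·P(Z)² = (0.0655)·(0.384)³·(0.0463)² = 7.95e-6
ΔG = RT ln(Q_p/K_p) = (8.314 J mol⁻¹ K⁻¹)(298 K) × ln(7.95e-6/2.03e-5)
   = (2.478 kJ/mol)(-0.9374) = -2.32 kJ/mol
ΔG < 0, so the forward reaction is spontaneous (proceeds forward).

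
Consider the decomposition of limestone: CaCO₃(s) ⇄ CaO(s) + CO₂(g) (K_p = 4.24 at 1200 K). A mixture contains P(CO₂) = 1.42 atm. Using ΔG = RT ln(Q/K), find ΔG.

ΔG = -10.9 kJ/mol

(CaCO₃, CaO are pure solids — omitted from Q_p.)
Q_p = P(CO₂) = 1.42
ΔG = RT ln(Q_p/K_p) = (8.314 J mol⁻¹ K⁻¹)(1200 K) × ln(1.42/4.24)
   = (9.977 kJ/mol)(-1.094) = -10.9 kJ/mol
ΔG < 0, so the forward reaction is spontaneous (proceeds forward).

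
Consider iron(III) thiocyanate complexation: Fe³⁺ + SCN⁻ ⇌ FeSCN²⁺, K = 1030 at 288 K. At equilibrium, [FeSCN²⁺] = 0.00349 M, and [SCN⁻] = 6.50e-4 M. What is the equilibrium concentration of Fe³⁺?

[Fe³⁺] = 0.00521 M

At equilibrium, K = [FeSCN²⁺] / ([Fe³⁺]·[SCN⁻]) = 1030.
(0.00349) / (([Fe³⁺])·(6.50e-4)) = 1030
[Fe³⁺] = 0.00521 M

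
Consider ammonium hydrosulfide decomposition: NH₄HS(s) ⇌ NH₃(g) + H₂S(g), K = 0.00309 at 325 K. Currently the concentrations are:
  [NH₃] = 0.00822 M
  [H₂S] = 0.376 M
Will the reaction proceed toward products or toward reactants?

(NH₄HS is a pure solid — omitted from Q.)
Q = [NH₃]·[H₂S] = (0.00822)·(0.376) = 0.00309
Q = 0.00309 = K, so the system is already at equilibrium.

at equilibrium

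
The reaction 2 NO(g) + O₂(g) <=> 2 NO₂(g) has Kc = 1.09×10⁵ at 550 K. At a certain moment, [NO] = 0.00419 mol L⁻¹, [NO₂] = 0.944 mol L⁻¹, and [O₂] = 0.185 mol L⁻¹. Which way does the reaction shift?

Qc = [NO₂]² / ([NO]²·[O₂]) = (0.944)² / ((0.00419)²·(0.185)) = 2.74×10⁵
Qc = 2.74×10⁵ > Kc = 1.09×10⁵, so the reverse reaction proceeds.

in the reverse direction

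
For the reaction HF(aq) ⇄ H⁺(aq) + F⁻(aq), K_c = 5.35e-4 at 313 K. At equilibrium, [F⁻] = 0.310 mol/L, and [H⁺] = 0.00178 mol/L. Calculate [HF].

At equilibrium, K_c = [H⁺]·[F⁻] / [HF] = 5.35e-4.
(0.00178)·(0.310) / ([HF]) = 5.35e-4
[HF] = 1.03 mol/L

[HF] = 1.03 mol/L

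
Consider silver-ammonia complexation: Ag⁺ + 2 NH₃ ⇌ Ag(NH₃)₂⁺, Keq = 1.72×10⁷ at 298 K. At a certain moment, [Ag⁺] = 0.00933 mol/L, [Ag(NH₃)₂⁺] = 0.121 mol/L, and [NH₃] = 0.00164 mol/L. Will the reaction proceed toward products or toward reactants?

Q = [Ag(NH₃)₂⁺] / ([Ag⁺]·[NH₃]²) = (0.121) / ((0.00933)·(0.00164)²) = 4.82×10⁶
Q = 4.82×10⁶ < Keq = 1.72×10⁷, so the forward reaction proceeds.

toward products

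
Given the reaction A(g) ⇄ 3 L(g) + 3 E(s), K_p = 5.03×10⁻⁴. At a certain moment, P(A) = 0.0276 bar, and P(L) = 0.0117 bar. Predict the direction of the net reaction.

(E is a pure solid — omitted from Q_p.)
Q_p = P(L)³ / P(A) = (0.0117)³ / (0.0276) = 5.80×10⁻⁵
Q_p = 5.80×10⁻⁵ < K_p = 5.03×10⁻⁴, so the forward reaction proceeds.

toward products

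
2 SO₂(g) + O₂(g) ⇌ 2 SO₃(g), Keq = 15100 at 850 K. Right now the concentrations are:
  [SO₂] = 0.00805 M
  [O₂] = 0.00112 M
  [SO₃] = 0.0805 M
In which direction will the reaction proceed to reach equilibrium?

toward reactants

Q = [SO₃]² / ([SO₂]²·[O₂]) = (0.0805)² / ((0.00805)²·(0.00112)) = 89300
Q = 89300 > Keq = 15100, so the reverse reaction proceeds.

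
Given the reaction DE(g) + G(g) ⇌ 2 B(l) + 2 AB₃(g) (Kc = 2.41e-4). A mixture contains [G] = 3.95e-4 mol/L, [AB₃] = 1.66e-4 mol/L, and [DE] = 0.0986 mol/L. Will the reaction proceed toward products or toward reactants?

reverse (toward reactants)

(B is a pure liquid — omitted from Qc.)
Qc = [AB₃]² / ([DE]·[G]) = (1.66e-4)² / ((0.0986)·(3.95e-4)) = 7.08e-4
Qc = 7.08e-4 > Kc = 2.41e-4, so the reverse reaction proceeds.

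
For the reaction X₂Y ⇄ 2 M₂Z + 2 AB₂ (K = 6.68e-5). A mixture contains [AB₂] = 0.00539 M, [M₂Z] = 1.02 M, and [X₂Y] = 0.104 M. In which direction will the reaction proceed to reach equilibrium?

Q = [M₂Z]²·[AB₂]² / [X₂Y] = (1.02)²·(0.00539)² / (0.104) = 2.91e-4
Q = 2.91e-4 > K = 6.68e-5, so the reverse reaction proceeds.

reverse (toward reactants)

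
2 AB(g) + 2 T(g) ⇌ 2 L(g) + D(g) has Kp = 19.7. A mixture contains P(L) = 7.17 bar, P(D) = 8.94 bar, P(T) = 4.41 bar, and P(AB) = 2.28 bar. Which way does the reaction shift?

Qp = P(L)²·P(D) / (P(AB)²·P(T)²) = (7.17)²·(8.94) / ((2.28)²·(4.41)²) = 4.55
Qp = 4.55 < Kp = 19.7, so the forward reaction proceeds.

forward (toward products)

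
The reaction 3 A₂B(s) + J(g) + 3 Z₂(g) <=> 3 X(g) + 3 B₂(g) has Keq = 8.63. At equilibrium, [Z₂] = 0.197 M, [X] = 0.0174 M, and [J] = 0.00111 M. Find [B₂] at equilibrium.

(A₂B is a pure solid — omitted from Keq.)
At equilibrium, Keq = [X]³·[B₂]³ / ([J]·[Z₂]³) = 8.63.
(0.0174)³·([B₂])³ / ((0.00111)·(0.197)³) = 8.63
[B₂]³ = 13.9 ⇒ [B₂] = 2.40 M

[B₂] = 2.40 M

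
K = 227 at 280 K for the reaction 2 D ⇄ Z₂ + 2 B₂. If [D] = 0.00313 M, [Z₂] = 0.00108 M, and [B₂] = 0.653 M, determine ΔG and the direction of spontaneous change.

Q = [Z₂]·[B₂]² / [D]² = (0.00108)·(0.653)² / (0.00313)² = 47.0
ΔG = RT ln(Q/K) = (8.314 J mol⁻¹ K⁻¹)(280 K) × ln(47.0/227)
   = (2.328 kJ/mol)(-1.575) = -3.67 kJ/mol
ΔG < 0, so the forward reaction is spontaneous (proceeds forward).

ΔG = -3.67 kJ/mol; the forward reaction is spontaneous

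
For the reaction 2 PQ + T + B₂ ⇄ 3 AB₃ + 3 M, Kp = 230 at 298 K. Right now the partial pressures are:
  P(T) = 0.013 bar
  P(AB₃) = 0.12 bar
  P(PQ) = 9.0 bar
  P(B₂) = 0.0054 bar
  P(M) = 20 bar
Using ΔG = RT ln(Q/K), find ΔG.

ΔG = 5.84 kJ/mol

Qp = P(AB₃)³·P(M)³ / (P(PQ)²·P(T)·P(B₂)) = (0.12)³·(20)³ / ((9.0)²·(0.013)·(0.0054)) = 2430
ΔG = RT ln(Qp/Kp) = (8.314 J mol⁻¹ K⁻¹)(298 K) × ln(2430/230)
   = (2.478 kJ/mol)(2.358) = 5.84 kJ/mol
ΔG > 0, so the forward reaction is non-spontaneous (proceeds in reverse).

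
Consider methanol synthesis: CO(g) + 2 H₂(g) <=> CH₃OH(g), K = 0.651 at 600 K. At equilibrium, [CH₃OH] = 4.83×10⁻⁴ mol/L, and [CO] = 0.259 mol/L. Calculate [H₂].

At equilibrium, K = [CH₃OH] / ([CO]·[H₂]²) = 0.651.
(4.83×10⁻⁴) / ((0.259)·([H₂])²) = 0.651
[H₂]² = 0.00286 ⇒ [H₂] = 0.0535 mol/L

[H₂] = 0.0535 mol/L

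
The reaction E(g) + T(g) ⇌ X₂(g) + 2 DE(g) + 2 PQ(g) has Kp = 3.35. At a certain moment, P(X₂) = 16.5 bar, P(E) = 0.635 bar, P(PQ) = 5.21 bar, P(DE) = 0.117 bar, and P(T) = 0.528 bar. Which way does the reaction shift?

Qp = P(X₂)·P(DE)²·P(PQ)² / (P(E)·P(T)) = (16.5)·(0.117)²·(5.21)² / ((0.635)·(0.528)) = 18.3
Qp = 18.3 > Kp = 3.35, so the reverse reaction proceeds.

in the reverse direction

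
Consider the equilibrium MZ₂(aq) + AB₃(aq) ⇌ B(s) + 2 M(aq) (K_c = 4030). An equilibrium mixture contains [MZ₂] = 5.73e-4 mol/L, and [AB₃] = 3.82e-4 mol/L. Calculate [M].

[M] = 0.0297 mol/L

(B is a pure solid — omitted from K_c.)
At equilibrium, K_c = [M]² / ([MZ₂]·[AB₃]) = 4030.
([M])² / ((5.73e-4)·(3.82e-4)) = 4030
[M]² = 8.82e-4 ⇒ [M] = 0.0297 mol/L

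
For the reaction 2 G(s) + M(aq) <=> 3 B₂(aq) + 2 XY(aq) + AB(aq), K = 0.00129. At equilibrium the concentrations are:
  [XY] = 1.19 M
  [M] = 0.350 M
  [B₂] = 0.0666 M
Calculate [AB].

(G is a pure solid — omitted from K.)
At equilibrium, K = [B₂]³·[XY]²·[AB] / [M] = 0.00129.
(0.0666)³·(1.19)²·([AB]) / (0.350) = 0.00129
[AB] = 1.08 M

[AB] = 1.08 M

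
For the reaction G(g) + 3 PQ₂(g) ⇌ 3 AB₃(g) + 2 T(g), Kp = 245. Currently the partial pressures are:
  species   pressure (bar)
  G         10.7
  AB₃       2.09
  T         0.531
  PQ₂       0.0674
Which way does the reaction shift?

Qp = P(AB₃)³·P(T)² / (P(G)·P(PQ₂)³) = (2.09)³·(0.531)² / ((10.7)·(0.0674)³) = 786
Qp = 786 > Kp = 245, so the reverse reaction proceeds.

reverse (toward reactants)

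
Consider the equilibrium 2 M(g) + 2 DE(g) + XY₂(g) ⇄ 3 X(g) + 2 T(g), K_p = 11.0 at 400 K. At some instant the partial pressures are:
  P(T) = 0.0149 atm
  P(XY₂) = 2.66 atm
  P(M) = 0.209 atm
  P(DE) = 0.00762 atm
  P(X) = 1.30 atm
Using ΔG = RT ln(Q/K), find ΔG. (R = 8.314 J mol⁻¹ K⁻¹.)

Q_p = P(X)³·P(T)² / (P(M)²·P(DE)²·P(XY₂)) = (1.30)³·(0.0149)² / ((0.209)²·(0.00762)²·(2.66)) = 72.3
ΔG = RT ln(Q_p/K_p) = (8.314 J mol⁻¹ K⁻¹)(400 K) × ln(72.3/11.0)
   = (3.326 kJ/mol)(1.883) = 6.26 kJ/mol
ΔG > 0, so the forward reaction is non-spontaneous (proceeds in reverse).

ΔG = 6.26 kJ/mol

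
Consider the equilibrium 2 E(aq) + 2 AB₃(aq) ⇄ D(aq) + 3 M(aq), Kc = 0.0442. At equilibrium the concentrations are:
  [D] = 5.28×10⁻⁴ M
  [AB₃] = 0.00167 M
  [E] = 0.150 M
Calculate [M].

[M] = 0.0174 M

At equilibrium, Kc = [D]·[M]³ / ([E]²·[AB₃]²) = 0.0442.
(5.28×10⁻⁴)·([M])³ / ((0.150)²·(0.00167)²) = 0.0442
[M]³ = 5.25×10⁻⁶ ⇒ [M] = 0.0174 M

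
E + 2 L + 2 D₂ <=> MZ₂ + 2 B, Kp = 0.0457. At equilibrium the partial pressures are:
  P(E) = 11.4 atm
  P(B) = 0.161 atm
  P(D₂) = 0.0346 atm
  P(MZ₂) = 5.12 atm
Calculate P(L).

P(L) = 14.6 atm

At equilibrium, Kp = P(MZ₂)·P(B)² / (P(E)·P(L)²·P(D₂)²) = 0.0457.
(5.12)·(0.161)² / ((11.4)·(P(L))²·(0.0346)²) = 0.0457
P(L)² = 213 ⇒ P(L) = 14.6 atm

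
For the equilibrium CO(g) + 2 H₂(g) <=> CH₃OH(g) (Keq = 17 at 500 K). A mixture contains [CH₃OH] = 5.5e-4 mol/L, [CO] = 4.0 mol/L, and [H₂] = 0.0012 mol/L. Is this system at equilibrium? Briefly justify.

no; Q > K, reaction proceeds in reverse

Q = [CH₃OH] / ([CO]·[H₂]²) = (5.5e-4) / ((4.0)·(0.0012)²) = 95
Q = 95 > Keq = 17: net reverse reaction.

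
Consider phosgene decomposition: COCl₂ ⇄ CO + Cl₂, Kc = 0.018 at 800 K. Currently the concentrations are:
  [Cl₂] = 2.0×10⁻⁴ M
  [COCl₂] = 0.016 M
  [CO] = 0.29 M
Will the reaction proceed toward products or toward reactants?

Qc = [CO]·[Cl₂] / [COCl₂] = (0.29)·(2.0×10⁻⁴) / (0.016) = 0.0036
Qc = 0.0036 < Kc = 0.018, so the forward reaction proceeds.

forward (toward products)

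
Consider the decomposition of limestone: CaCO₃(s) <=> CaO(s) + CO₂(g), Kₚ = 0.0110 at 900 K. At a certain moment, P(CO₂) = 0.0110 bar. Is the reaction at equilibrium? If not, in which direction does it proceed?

(CaCO₃, CaO are pure solids — omitted from Qₚ.)
Qₚ = P(CO₂) = 0.0110
Qₚ = 0.0110 = Kₚ, so the system is already at equilibrium.

neither direction; the system is at equilibrium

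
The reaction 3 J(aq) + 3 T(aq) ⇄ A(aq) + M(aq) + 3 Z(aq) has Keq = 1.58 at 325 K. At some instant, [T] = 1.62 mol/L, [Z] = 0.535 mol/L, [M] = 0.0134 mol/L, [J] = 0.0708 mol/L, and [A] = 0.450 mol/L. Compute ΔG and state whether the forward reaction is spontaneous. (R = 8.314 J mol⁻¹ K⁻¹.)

ΔG = -2.56 kJ/mol; the forward reaction is spontaneous

Q = [A]·[M]·[Z]³ / ([J]³·[T]³) = (0.450)·(0.0134)·(0.535)³ / ((0.0708)³·(1.62)³) = 0.612
ΔG = RT ln(Q/Keq) = (8.314 J mol⁻¹ K⁻¹)(325 K) × ln(0.612/1.58)
   = (2.702 kJ/mol)(-0.9484) = -2.56 kJ/mol
ΔG < 0, so the forward reaction is spontaneous (proceeds forward).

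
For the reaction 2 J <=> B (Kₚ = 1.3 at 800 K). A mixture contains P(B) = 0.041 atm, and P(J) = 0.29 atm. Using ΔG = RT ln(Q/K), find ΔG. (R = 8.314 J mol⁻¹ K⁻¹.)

Qₚ = P(B) / P(J)² = (0.041) / (0.29)² = 0.488
ΔG = RT ln(Qₚ/Kₚ) = (8.314 J mol⁻¹ K⁻¹)(800 K) × ln(0.488/1.3)
   = (6.651 kJ/mol)(-0.9798) = -6.52 kJ/mol
ΔG < 0, so the forward reaction is spontaneous (proceeds forward).

ΔG = -6.52 kJ/mol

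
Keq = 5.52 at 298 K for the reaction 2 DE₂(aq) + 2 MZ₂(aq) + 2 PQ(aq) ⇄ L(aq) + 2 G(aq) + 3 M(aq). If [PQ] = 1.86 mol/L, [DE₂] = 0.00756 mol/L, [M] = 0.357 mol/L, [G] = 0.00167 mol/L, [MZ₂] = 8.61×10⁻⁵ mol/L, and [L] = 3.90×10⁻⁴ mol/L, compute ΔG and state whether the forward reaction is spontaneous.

ΔG = 4.49 kJ/mol; the forward reaction is non-spontaneous

Q = [L]·[G]²·[M]³ / ([DE₂]²·[MZ₂]²·[PQ]²) = (3.90×10⁻⁴)·(0.00167)²·(0.357)³ / ((0.00756)²·(8.61×10⁻⁵)²·(1.86)²) = 33.8
ΔG = RT ln(Q/Keq) = (8.314 J mol⁻¹ K⁻¹)(298 K) × ln(33.8/5.52)
   = (2.478 kJ/mol)(1.812) = 4.49 kJ/mol
ΔG > 0, so the forward reaction is non-spontaneous (proceeds in reverse).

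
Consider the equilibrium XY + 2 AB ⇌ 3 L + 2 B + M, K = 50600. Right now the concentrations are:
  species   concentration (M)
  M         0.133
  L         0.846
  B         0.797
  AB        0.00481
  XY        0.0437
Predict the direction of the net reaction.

Q = [L]³·[B]²·[M] / ([XY]·[AB]²) = (0.846)³·(0.797)²·(0.133) / ((0.0437)·(0.00481)²) = 50600
Q = 50600 = K, so the system is already at equilibrium.

no net change (already at equilibrium)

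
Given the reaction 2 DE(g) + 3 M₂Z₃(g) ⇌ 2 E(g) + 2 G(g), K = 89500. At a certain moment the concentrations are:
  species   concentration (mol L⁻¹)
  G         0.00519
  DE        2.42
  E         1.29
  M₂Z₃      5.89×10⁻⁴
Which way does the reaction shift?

Q = [E]²·[G]² / ([DE]²·[M₂Z₃]³) = (1.29)²·(0.00519)² / ((2.42)²·(5.89×10⁻⁴)³) = 37500
Q = 37500 < K = 89500, so the forward reaction proceeds.

toward products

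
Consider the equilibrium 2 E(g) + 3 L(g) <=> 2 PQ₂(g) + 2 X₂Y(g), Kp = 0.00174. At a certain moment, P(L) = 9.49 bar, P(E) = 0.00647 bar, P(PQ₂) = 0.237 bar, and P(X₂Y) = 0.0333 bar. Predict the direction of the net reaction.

Qp = P(PQ₂)²·P(X₂Y)² / (P(E)²·P(L)³) = (0.237)²·(0.0333)² / ((0.00647)²·(9.49)³) = 0.00174
Qp = 0.00174 = Kp, so the system is already at equilibrium.

neither direction; the system is at equilibrium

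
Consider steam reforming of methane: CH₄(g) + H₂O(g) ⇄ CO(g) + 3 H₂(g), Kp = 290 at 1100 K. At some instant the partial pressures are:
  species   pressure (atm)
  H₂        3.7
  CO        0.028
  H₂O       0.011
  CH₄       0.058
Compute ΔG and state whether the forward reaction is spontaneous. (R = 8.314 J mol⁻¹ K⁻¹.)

ΔG = 18.6 kJ/mol; the forward reaction is non-spontaneous

Qp = P(CO)·P(H₂)³ / (P(CH₄)·P(H₂O)) = (0.028)·(3.7)³ / ((0.058)·(0.011)) = 2220
ΔG = RT ln(Qp/Kp) = (8.314 J mol⁻¹ K⁻¹)(1100 K) × ln(2220/290)
   = (9.145 kJ/mol)(2.035) = 18.6 kJ/mol
ΔG > 0, so the forward reaction is non-spontaneous (proceeds in reverse).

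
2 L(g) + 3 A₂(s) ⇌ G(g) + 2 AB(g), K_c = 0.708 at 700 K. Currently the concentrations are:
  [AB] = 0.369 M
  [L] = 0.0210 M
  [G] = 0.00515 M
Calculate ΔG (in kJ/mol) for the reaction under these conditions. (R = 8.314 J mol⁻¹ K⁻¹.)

(A₂ is a pure solid — omitted from Q_c.)
Q_c = [G]·[AB]² / [L]² = (0.00515)·(0.369)² / (0.0210)² = 1.59
ΔG = RT ln(Q_c/K_c) = (8.314 J mol⁻¹ K⁻¹)(700 K) × ln(1.59/0.708)
   = (5.820 kJ/mol)(0.8090) = 4.71 kJ/mol
ΔG > 0, so the forward reaction is non-spontaneous (proceeds in reverse).

ΔG = 4.71 kJ/mol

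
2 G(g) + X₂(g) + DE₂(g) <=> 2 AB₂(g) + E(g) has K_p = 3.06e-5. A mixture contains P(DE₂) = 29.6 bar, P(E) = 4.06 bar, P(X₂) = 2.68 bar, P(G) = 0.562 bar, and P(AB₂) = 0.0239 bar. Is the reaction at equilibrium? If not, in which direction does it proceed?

Q_p = P(AB₂)²·P(E) / (P(G)²·P(X₂)·P(DE₂)) = (0.0239)²·(4.06) / ((0.562)²·(2.68)·(29.6)) = 9.26e-5
Q_p = 9.26e-5 > K_p = 3.06e-5, so the reverse reaction proceeds.

toward reactants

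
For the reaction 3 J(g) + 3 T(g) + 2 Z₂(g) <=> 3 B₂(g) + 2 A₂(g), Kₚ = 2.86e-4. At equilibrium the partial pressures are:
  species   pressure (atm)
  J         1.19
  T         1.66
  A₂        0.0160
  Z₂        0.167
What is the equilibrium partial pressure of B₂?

At equilibrium, Kₚ = P(B₂)³·P(A₂)² / (P(J)³·P(T)³·P(Z₂)²) = 2.86e-4.
(P(B₂))³·(0.0160)² / ((1.19)³·(1.66)³·(0.167)²) = 2.86e-4
P(B₂)³ = 0.240 ⇒ P(B₂) = 0.622 atm

P(B₂) = 0.622 atm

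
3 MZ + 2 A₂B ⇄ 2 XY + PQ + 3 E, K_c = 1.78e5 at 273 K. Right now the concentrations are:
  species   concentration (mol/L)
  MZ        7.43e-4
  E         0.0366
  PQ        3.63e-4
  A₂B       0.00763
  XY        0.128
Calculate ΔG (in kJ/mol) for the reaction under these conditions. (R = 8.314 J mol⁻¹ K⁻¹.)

ΔG = -6.08 kJ/mol

Q_c = [XY]²·[PQ]·[E]³ / ([MZ]³·[A₂B]²) = (0.128)²·(3.63e-4)·(0.0366)³ / ((7.43e-4)³·(0.00763)²) = 12200
ΔG = RT ln(Q_c/K_c) = (8.314 J mol⁻¹ K⁻¹)(273 K) × ln(12200/1.78e5)
   = (2.270 kJ/mol)(-2.680) = -6.08 kJ/mol
ΔG < 0, so the forward reaction is spontaneous (proceeds forward).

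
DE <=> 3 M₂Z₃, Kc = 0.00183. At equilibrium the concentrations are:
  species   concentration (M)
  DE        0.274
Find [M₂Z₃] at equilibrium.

At equilibrium, Kc = [M₂Z₃]³ / [DE] = 0.00183.
([M₂Z₃])³ / (0.274) = 0.00183
[M₂Z₃]³ = 5.01e-4 ⇒ [M₂Z₃] = 0.0794 M

[M₂Z₃] = 0.0794 M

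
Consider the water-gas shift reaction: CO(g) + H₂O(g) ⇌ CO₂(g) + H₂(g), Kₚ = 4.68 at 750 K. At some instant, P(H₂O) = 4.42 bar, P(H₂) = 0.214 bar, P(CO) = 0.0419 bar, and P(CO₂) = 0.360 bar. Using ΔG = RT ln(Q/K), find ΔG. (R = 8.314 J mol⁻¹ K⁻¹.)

ΔG = -15.1 kJ/mol

Qₚ = P(CO₂)·P(H₂) / (P(CO)·P(H₂O)) = (0.360)·(0.214) / ((0.0419)·(4.42)) = 0.416
ΔG = RT ln(Qₚ/Kₚ) = (8.314 J mol⁻¹ K⁻¹)(750 K) × ln(0.416/4.68)
   = (6.236 kJ/mol)(-2.420) = -15.1 kJ/mol
ΔG < 0, so the forward reaction is spontaneous (proceeds forward).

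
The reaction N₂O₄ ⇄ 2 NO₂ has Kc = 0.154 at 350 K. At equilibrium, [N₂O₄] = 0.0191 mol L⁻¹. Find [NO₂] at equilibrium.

[NO₂] = 0.0542 mol L⁻¹

At equilibrium, Kc = [NO₂]² / [N₂O₄] = 0.154.
([NO₂])² / (0.0191) = 0.154
[NO₂]² = 0.00294 ⇒ [NO₂] = 0.0542 mol L⁻¹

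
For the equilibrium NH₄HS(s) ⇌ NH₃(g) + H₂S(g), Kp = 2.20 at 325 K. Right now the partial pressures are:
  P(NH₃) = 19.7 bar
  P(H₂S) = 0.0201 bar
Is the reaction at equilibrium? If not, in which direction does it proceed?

forward (toward products)

(NH₄HS is a pure solid — omitted from Qp.)
Qp = P(NH₃)·P(H₂S) = (19.7)·(0.0201) = 0.396
Qp = 0.396 < Kp = 2.20, so the forward reaction proceeds.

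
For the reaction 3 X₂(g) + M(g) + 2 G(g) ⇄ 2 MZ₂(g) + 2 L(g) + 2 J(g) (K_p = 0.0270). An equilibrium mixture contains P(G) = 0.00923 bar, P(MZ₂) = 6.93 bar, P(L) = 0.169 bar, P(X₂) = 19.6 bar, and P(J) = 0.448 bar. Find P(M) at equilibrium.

At equilibrium, K_p = P(MZ₂)²·P(L)²·P(J)² / (P(X₂)³·P(M)·P(G)²) = 0.0270.
(6.93)²·(0.169)²·(0.448)² / ((19.6)³·(P(M))·(0.00923)²) = 0.0270
P(M) = 15.9 bar

P(M) = 15.9 bar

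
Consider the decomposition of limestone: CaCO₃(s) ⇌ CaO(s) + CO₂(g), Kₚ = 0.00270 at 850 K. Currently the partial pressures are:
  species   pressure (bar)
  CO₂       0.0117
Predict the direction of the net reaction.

toward reactants

(CaCO₃, CaO are pure solids — omitted from Qₚ.)
Qₚ = P(CO₂) = 0.0117
Qₚ = 0.0117 > Kₚ = 0.00270, so the reverse reaction proceeds.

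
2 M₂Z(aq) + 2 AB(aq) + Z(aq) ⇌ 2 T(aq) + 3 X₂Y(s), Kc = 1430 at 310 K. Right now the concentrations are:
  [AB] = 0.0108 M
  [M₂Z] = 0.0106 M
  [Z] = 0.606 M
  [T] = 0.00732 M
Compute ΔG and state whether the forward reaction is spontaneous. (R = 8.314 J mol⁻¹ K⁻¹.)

ΔG = 4.00 kJ/mol; the forward reaction is non-spontaneous

(X₂Y is a pure solid — omitted from Qc.)
Qc = [T]² / ([M₂Z]²·[AB]²·[Z]) = (0.00732)² / ((0.0106)²·(0.0108)²·(0.606)) = 6750
ΔG = RT ln(Qc/Kc) = (8.314 J mol⁻¹ K⁻¹)(310 K) × ln(6750/1430)
   = (2.577 kJ/mol)(1.552) = 4.00 kJ/mol
ΔG > 0, so the forward reaction is non-spontaneous (proceeds in reverse).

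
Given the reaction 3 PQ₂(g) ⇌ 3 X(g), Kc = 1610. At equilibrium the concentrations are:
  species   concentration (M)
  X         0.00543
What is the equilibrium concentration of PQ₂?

At equilibrium, Kc = [X]³ / [PQ₂]³ = 1610.
(0.00543)³ / ([PQ₂])³ = 1610
[PQ₂]³ = 9.94×10⁻¹¹ ⇒ [PQ₂] = 4.63×10⁻⁴ M

[PQ₂] = 4.63×10⁻⁴ M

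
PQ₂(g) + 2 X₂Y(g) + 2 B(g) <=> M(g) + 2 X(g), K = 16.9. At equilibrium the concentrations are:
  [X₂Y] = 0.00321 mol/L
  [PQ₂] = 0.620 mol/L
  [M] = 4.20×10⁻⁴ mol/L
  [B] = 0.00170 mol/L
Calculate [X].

[X] = 8.62×10⁻⁴ mol/L

At equilibrium, K = [M]·[X]² / ([PQ₂]·[X₂Y]²·[B]²) = 16.9.
(4.20×10⁻⁴)·([X])² / ((0.620)·(0.00321)²·(0.00170)²) = 16.9
[X]² = 7.43×10⁻⁷ ⇒ [X] = 8.62×10⁻⁴ mol/L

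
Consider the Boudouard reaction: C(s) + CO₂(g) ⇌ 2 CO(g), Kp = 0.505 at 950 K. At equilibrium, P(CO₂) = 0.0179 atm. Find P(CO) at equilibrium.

P(CO) = 0.0951 atm

(C is a pure solid — omitted from Kp.)
At equilibrium, Kp = P(CO)² / P(CO₂) = 0.505.
(P(CO))² / (0.0179) = 0.505
P(CO)² = 0.00904 ⇒ P(CO) = 0.0951 atm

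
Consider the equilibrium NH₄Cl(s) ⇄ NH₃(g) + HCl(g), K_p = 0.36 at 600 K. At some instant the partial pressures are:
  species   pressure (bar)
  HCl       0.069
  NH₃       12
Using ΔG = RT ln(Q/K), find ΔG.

(NH₄Cl is a pure solid — omitted from Q_p.)
Q_p = P(NH₃)·P(HCl) = (12)·(0.069) = 0.828
ΔG = RT ln(Q_p/K_p) = (8.314 J mol⁻¹ K⁻¹)(600 K) × ln(0.828/0.36)
   = (4.988 kJ/mol)(0.8329) = 4.15 kJ/mol
ΔG > 0, so the forward reaction is non-spontaneous (proceeds in reverse).

ΔG = 4.15 kJ/mol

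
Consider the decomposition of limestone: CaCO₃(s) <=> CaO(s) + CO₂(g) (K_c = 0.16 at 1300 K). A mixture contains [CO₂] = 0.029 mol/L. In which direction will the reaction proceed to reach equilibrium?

to the right

(CaCO₃, CaO are pure solids — omitted from Q_c.)
Q_c = [CO₂] = 0.029
Q_c = 0.029 < K_c = 0.16, so the forward reaction proceeds.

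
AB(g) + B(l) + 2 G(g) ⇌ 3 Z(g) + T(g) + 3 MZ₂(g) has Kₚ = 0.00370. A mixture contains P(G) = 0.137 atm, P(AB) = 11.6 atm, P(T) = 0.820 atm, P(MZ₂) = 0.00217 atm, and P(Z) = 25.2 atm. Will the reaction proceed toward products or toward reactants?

in the forward direction

(B is a pure liquid — omitted from Qₚ.)
Qₚ = P(Z)³·P(T)·P(MZ₂)³ / (P(AB)·P(G)²) = (25.2)³·(0.820)·(0.00217)³ / ((11.6)·(0.137)²) = 6.16×10⁻⁴
Qₚ = 6.16×10⁻⁴ < Kₚ = 0.00370, so the forward reaction proceeds.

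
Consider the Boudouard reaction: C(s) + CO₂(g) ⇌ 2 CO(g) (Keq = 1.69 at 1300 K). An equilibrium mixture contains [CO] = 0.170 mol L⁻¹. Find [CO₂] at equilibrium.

(C is a pure solid — omitted from Keq.)
At equilibrium, Keq = [CO]² / [CO₂] = 1.69.
(0.170)² / ([CO₂]) = 1.69
[CO₂] = 0.0171 mol L⁻¹

[CO₂] = 0.0171 mol L⁻¹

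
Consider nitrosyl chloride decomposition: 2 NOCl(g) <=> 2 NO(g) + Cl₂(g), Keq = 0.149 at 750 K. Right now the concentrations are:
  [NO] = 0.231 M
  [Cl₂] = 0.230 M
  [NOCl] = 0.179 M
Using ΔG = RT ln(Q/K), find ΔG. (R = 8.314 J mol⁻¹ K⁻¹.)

Q = [NO]²·[Cl₂] / [NOCl]² = (0.231)²·(0.230) / (0.179)² = 0.383
ΔG = RT ln(Q/Keq) = (8.314 J mol⁻¹ K⁻¹)(750 K) × ln(0.383/0.149)
   = (6.236 kJ/mol)(0.9441) = 5.89 kJ/mol
ΔG > 0, so the forward reaction is non-spontaneous (proceeds in reverse).

ΔG = 5.89 kJ/mol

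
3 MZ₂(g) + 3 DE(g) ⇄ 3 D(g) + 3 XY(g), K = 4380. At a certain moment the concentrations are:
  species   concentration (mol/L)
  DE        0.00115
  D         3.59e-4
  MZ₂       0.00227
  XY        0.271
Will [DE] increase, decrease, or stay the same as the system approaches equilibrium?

Q = [D]³·[XY]³ / ([MZ₂]³·[DE]³) = (3.59e-4)³·(0.271)³ / ((0.00227)³·(0.00115)³) = 51800
Q = 51800 > K = 4380: net reverse reaction.
DE is a reactant, so it increases.

increase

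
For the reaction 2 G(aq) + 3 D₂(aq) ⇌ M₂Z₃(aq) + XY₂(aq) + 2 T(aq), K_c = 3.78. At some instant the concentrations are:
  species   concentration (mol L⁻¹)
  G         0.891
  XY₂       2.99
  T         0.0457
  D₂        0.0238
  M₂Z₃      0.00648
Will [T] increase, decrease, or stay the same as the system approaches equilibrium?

Q_c = [M₂Z₃]·[XY₂]·[T]² / ([G]²·[D₂]³) = (0.00648)·(2.99)·(0.0457)² / ((0.891)²·(0.0238)³) = 3.78
Q_c = 3.78 = K_c; the system is at equilibrium.

stay the same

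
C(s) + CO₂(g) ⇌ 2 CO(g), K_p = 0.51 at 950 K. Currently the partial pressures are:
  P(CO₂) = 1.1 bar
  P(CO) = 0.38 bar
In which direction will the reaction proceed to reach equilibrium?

to the right

(C is a pure solid — omitted from Q_p.)
Q_p = P(CO)² / P(CO₂) = (0.38)² / (1.1) = 0.13
Q_p = 0.13 < K_p = 0.51, so the forward reaction proceeds.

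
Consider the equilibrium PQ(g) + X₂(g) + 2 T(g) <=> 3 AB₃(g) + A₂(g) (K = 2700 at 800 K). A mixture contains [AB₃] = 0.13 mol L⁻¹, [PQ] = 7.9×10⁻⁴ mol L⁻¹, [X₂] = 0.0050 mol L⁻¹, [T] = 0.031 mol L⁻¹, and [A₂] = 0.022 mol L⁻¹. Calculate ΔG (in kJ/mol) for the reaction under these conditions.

Q = [AB₃]³·[A₂] / ([PQ]·[X₂]·[T]²) = (0.13)³·(0.022) / ((7.9×10⁻⁴)·(0.0050)·(0.031)²) = 12700
ΔG = RT ln(Q/K) = (8.314 J mol⁻¹ K⁻¹)(800 K) × ln(12700/2700)
   = (6.651 kJ/mol)(1.548) = 10.3 kJ/mol
ΔG > 0, so the forward reaction is non-spontaneous (proceeds in reverse).

ΔG = 10.3 kJ/mol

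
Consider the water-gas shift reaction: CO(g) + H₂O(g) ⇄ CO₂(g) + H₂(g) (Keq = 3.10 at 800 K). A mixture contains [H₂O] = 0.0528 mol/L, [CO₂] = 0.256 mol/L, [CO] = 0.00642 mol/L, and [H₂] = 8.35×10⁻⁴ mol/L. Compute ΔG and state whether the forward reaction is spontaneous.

ΔG = -10.6 kJ/mol; the forward reaction is spontaneous

Q = [CO₂]·[H₂] / ([CO]·[H₂O]) = (0.256)·(8.35×10⁻⁴) / ((0.00642)·(0.0528)) = 0.631
ΔG = RT ln(Q/Keq) = (8.314 J mol⁻¹ K⁻¹)(800 K) × ln(0.631/3.10)
   = (6.651 kJ/mol)(-1.592) = -10.6 kJ/mol
ΔG < 0, so the forward reaction is spontaneous (proceeds forward).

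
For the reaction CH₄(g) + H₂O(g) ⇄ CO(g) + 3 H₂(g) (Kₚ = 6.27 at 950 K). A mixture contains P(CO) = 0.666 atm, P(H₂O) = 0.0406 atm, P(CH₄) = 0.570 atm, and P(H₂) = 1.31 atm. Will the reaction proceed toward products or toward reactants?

Qₚ = P(CO)·P(H₂)³ / (P(CH₄)·P(H₂O)) = (0.666)·(1.31)³ / ((0.570)·(0.0406)) = 64.7
Qₚ = 64.7 > Kₚ = 6.27, so the reverse reaction proceeds.

reverse (toward reactants)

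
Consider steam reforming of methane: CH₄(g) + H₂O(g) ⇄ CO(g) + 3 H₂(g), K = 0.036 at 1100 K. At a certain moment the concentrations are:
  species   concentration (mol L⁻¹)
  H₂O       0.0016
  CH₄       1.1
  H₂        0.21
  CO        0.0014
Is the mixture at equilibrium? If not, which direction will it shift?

no; Q < K, reaction proceeds forward

Q = [CO]·[H₂]³ / ([CH₄]·[H₂O]) = (0.0014)·(0.21)³ / ((1.1)·(0.0016)) = 0.0074
Q = 0.0074 < K = 0.036: net forward reaction.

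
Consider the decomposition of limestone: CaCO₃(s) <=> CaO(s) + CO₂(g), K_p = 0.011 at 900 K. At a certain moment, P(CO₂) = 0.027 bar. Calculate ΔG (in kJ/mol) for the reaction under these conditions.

(CaCO₃, CaO are pure solids — omitted from Q_p.)
Q_p = P(CO₂) = 0.0270
ΔG = RT ln(Q_p/K_p) = (8.314 J mol⁻¹ K⁻¹)(900 K) × ln(0.0270/0.011)
   = (7.483 kJ/mol)(0.8979) = 6.72 kJ/mol
ΔG > 0, so the forward reaction is non-spontaneous (proceeds in reverse).

ΔG = 6.72 kJ/mol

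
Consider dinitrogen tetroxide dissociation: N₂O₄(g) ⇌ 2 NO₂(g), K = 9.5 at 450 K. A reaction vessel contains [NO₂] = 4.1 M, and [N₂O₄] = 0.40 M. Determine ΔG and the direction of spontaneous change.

Q = [NO₂]² / [N₂O₄] = (4.1)² / (0.40) = 42.0
ΔG = RT ln(Q/K) = (8.314 J mol⁻¹ K⁻¹)(450 K) × ln(42.0/9.5)
   = (3.741 kJ/mol)(1.486) = 5.56 kJ/mol
ΔG > 0, so the forward reaction is non-spontaneous (proceeds in reverse).

ΔG = 5.56 kJ/mol; the forward reaction is non-spontaneous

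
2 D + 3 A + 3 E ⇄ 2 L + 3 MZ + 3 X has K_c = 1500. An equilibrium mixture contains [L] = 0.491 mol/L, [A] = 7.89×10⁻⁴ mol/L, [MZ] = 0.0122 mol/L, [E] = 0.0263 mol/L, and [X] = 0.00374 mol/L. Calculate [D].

At equilibrium, K_c = [L]²·[MZ]³·[X]³ / ([D]²·[A]³·[E]³) = 1500.
(0.491)²·(0.0122)³·(0.00374)³ / (([D])²·(7.89×10⁻⁴)³·(0.0263)³) = 1500
[D]² = 0.00171 ⇒ [D] = 0.0413 mol/L

[D] = 0.0413 mol/L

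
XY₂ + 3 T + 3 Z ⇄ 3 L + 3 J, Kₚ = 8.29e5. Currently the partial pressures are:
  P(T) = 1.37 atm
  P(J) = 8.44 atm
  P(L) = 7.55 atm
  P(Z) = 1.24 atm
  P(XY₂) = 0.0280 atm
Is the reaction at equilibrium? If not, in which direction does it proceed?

reverse (toward reactants)

Qₚ = P(L)³·P(J)³ / (P(XY₂)·P(T)³·P(Z)³) = (7.55)³·(8.44)³ / ((0.0280)·(1.37)³·(1.24)³) = 1.88e6
Qₚ = 1.88e6 > Kₚ = 8.29e5, so the reverse reaction proceeds.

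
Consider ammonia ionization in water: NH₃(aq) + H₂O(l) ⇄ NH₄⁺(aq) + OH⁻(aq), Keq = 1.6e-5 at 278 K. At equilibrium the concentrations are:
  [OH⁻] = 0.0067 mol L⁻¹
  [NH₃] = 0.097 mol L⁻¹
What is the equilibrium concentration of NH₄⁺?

(H₂O is a pure liquid — omitted from Keq.)
At equilibrium, Keq = [NH₄⁺]·[OH⁻] / [NH₃] = 1.6e-5.
([NH₄⁺])·(0.0067) / (0.097) = 1.6e-5
[NH₄⁺] = 2.32e-4 = 2.3e-4 mol L⁻¹

[NH₄⁺] = 2.3e-4 mol L⁻¹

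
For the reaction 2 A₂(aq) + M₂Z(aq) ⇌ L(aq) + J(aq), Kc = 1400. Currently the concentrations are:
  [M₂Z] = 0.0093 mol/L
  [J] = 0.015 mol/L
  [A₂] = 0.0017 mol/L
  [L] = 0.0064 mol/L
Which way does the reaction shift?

toward reactants

Qc = [L]·[J] / ([A₂]²·[M₂Z]) = (0.0064)·(0.015) / ((0.0017)²·(0.0093)) = 3600
Qc = 3600 > Kc = 1400, so the reverse reaction proceeds.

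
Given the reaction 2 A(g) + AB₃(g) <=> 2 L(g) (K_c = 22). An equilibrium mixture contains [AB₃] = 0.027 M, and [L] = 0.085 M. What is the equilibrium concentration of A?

[A] = 0.11 M

At equilibrium, K_c = [L]² / ([A]²·[AB₃]) = 22.
(0.085)² / (([A])²·(0.027)) = 22
[A]² = 0.0122 ⇒ [A] = 0.11 M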